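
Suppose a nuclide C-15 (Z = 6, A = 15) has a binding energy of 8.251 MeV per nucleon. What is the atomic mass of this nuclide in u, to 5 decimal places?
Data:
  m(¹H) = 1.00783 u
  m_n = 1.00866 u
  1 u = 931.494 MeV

14.99205 u

Total binding energy = 15 × 8.251 = 123.765 MeV
Mass defect = 123.765 MeV / (931.494 MeV/u) = 0.1328672 u
Constituent mass = 6(1.00783) + 9(1.00866) = 15.12492 u
Atomic mass = 15.12492 − 0.1328672 = 14.9920528 u ≈ 14.99205 u (to 5 decimal places)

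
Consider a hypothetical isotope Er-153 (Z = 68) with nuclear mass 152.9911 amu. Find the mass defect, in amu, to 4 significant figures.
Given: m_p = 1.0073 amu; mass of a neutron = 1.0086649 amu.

With 68 protons and 85 neutrons (A = 153):
Total constituent mass: 68 × 1.0073 + 85 × 1.0086649 = 154.2329165 amu
The mass defect is 154.2329165 − 152.9911 = 1.2418165 amu.

1.242 amu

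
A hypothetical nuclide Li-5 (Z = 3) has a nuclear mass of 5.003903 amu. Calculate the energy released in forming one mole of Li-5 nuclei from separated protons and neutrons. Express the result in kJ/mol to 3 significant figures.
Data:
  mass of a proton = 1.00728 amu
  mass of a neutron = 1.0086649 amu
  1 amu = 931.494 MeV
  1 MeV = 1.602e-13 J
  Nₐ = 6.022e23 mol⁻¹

Mass of separated nucleons = 3(1.00728) + 2(1.0086649) = 3.02184 + 2.0173298 = 5.0391698 amu
The mass defect is 5.0391698 − 5.003903 = 0.0352668 amu.
E_B = 0.0352668 × 931.494 = 32.8508 MeV
Per nucleus in joules: 32.8508 MeV × 1.602e-13 J/MeV = 5.2627e-12 J
Per mole: 5.2627e-12 J × 6.022e23 mol⁻¹ = 3.1692e+12 J/mol

3.17e+09 kJ/mol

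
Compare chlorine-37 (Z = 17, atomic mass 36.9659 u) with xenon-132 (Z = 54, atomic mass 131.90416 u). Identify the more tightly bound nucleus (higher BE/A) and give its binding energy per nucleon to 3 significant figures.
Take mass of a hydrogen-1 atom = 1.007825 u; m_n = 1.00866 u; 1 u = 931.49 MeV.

chlorine-37; 8.57 MeV/nucleon

chlorine-37: Σm = 17(1.007825) + 20(1.00866) = 37.306225 u; Δm = 0.340325 u; E_B = 317.01 MeV; E_B/A = 8.568 MeV
xenon-132: Σm = 54(1.007825) + 78(1.00866) = 133.098030 u; Δm = 1.193870 u; E_B = 1112.08 MeV; E_B/A = 8.4248 MeV
chlorine-37 has the higher binding energy per nucleon, so it is the more tightly bound nucleus.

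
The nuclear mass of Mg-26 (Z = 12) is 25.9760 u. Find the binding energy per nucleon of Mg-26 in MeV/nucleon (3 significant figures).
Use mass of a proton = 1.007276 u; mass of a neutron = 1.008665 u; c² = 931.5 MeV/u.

8.33 MeV/nucleon

The nucleus contains 12 protons and 26 − 12 = 14 neutrons.
Total constituent mass: 12 × 1.007276 + 14 × 1.008665 = 26.208622 u
The mass defect is 26.208622 − 25.9760 = 0.232622 u.
Binding energy = Δm·c² = 0.232622 × 931.5 MeV/u = 216.687 MeV
Dividing by A = 26 gives 8.334 MeV per nucleon.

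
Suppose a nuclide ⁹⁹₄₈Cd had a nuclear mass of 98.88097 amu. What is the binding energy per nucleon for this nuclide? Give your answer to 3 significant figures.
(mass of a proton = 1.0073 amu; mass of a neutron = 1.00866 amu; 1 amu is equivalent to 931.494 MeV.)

8.57 MeV/nucleon

Σm = 48·m_p + 51·m_n = 48.3504 + 51.44166 = 99.79206 amu
Δm = 99.79206 − 98.88097 = 0.91109 amu
E_B = 0.91109 × 931.494 = 848.675 MeV
BE/A = 848.675 MeV / 99 = 8.572 MeV/nucleon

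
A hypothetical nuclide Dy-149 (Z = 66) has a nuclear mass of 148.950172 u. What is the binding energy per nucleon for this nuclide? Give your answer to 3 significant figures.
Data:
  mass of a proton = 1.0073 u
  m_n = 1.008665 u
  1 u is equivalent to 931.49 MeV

7.82 MeV/nucleon

The nucleus contains 66 protons and 149 − 66 = 83 neutrons.
Total constituent mass: 66 × 1.0073 + 83 × 1.008665 = 150.200995 u
Δm = 150.200995 − 148.950172 = 1.250823 u
Binding energy = Δm·c² = 1.250823 × 931.49 MeV/u = 1165.13 MeV
BE/A = 1165.13 MeV / 149 = 7.820 MeV/nucleon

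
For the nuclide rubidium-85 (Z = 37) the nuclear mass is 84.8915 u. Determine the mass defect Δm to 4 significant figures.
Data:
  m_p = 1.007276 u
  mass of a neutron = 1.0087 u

Σm = 37·m_p + 48·m_n = 37.269212 + 48.4176 = 85.686812 u
The mass defect is 85.686812 − 84.8915 = 0.795312 u.

0.7953 u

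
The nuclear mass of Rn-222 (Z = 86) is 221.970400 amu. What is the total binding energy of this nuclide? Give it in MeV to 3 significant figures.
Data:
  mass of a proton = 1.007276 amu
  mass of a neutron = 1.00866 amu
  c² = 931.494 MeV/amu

Z = 86, so N = A − Z = 222 − 86 = 136.
Total constituent mass: 86 × 1.007276 + 136 × 1.00866 = 223.803496 amu
The mass defect is 223.803496 − 221.970400 = 1.833096 amu.
Converting to energy: 1.833096 amu × 931.494 MeV/amu = 1707.52 MeV

1710 MeV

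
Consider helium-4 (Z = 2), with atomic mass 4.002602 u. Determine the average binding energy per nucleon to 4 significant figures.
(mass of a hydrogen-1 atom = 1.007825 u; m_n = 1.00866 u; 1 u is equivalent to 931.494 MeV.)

Z = 2, so N = A − Z = 4 − 2 = 2.
Total constituent mass: 2 × 1.007825 + 2 × 1.00866 = 4.032970 u
Δm = 4.032970 − 4.002602 = 0.030368 u
Converting to energy: 0.030368 u × 931.494 MeV/u = 28.2876 MeV
Per nucleon: 28.2876 / 4 = 7.072 MeV

7.072 MeV/nucleon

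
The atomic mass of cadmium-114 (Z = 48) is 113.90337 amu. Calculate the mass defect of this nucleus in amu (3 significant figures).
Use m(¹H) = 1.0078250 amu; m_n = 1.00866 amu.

1.04 amu

The nucleus contains 48 protons and 114 − 48 = 66 neutrons.
Σm = 48·m(¹H) + 66·m_n = 48.3756000 + 66.57156 = 114.9471600 amu
The mass defect is 114.9471600 − 113.90337 = 1.0437900 amu.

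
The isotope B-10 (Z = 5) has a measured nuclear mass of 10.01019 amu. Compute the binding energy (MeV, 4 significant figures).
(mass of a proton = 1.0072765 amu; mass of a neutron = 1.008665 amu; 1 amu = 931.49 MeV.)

64.75 MeV

Σm = 5·m_p + 5·m_n = 5.0363825 + 5.043325 = 10.0797075 amu
Δm = 10.0797075 − 10.01019 = 0.0695175 amu
Binding energy = Δm·c² = 0.0695175 × 931.49 MeV/amu = 64.7549 MeV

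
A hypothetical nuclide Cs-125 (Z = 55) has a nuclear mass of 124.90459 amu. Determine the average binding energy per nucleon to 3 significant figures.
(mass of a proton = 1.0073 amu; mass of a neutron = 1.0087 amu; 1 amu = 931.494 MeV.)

8.24 MeV/nucleon

Z = 55, so N = A − Z = 125 − 55 = 70.
Mass of separated nucleons = 55(1.0073) + 70(1.0087) = 55.4015 + 70.6090 = 126.0105 amu
Δm = 126.0105 − 124.90459 = 1.10591 amu
E_B = 1.10591 × 931.494 = 1030.15 MeV
BE/A = 1030.15 MeV / 125 = 8.241 MeV/nucleon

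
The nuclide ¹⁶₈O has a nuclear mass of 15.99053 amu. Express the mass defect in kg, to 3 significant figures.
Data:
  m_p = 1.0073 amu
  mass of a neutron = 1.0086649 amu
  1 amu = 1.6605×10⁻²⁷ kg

2.28e-28 kg

The nucleus contains 8 protons and 16 − 8 = 8 neutrons.
Total constituent mass: 8 × 1.0073 + 8 × 1.0086649 = 16.1277192 amu
Δm = 16.1277192 − 15.99053 = 0.1371892 amu
In SI units: 0.1371892 amu × 1.6605×10⁻²⁷ kg/amu = 2.2780e-28 kg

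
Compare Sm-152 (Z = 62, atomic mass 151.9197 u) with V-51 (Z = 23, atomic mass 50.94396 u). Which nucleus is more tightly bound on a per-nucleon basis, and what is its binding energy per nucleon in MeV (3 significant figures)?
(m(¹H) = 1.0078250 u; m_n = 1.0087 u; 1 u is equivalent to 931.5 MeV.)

Sm-152: Σm = 62(1.0078250) + 90(1.0087) = 153.2681500 u; Δm = 1.3484500 u; E_B = 1256.1 MeV; E_B/A = 8.264 MeV
V-51: Σm = 23(1.0078250) + 28(1.0087) = 51.4235750 u; Δm = 0.4796150 u; E_B = 446.76 MeV; E_B/A = 8.760 MeV
V-51 has the higher binding energy per nucleon, so it is the more tightly bound nucleus.

V-51; 8.76 MeV/nucleon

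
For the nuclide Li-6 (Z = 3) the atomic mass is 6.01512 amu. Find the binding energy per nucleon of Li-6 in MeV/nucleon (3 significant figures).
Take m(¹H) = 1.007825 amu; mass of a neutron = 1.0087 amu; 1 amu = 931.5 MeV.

Mass of separated nucleons = 3(1.007825) + 3(1.0087) = 3.023475 + 3.0261 = 6.049575 amu
The mass defect is 6.049575 − 6.01512 = 0.034455 amu.
E_B = 0.034455 × 931.5 = 32.0948 MeV
Dividing by A = 6 gives 5.349 MeV per nucleon.

5.35 MeV/nucleon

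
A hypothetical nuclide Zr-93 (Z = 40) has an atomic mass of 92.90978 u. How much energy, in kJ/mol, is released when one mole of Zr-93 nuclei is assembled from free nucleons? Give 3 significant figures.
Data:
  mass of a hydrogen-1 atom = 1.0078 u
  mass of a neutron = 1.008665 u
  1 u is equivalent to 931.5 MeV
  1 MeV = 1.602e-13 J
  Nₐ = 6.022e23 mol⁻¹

Mass of separated nucleons = 40(1.0078) + 53(1.008665) = 40.3120 + 53.459245 = 93.771245 u
The mass defect is 93.771245 − 92.90978 = 0.861465 u.
Binding energy = Δm·c² = 0.861465 × 931.5 MeV/u = 802.455 MeV
Per nucleus in joules: 802.455 MeV × 1.602e-13 J/MeV = 1.2855e-10 J
Per mole: 1.2855e-10 J × 6.022e23 mol⁻¹ = 7.7413e+13 J/mol

7.74e+10 kJ/mol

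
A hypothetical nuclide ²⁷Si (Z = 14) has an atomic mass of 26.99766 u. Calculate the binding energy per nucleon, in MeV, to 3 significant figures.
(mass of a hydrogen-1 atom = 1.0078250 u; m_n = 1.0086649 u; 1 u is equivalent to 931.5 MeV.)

Total constituent mass: 14 × 1.0078250 + 13 × 1.0086649 = 27.2221937 u
The mass defect is 27.2221937 − 26.99766 = 0.2245337 u.
E_B = 0.2245337 × 931.5 = 209.153 MeV
Dividing by A = 27 gives 7.746 MeV per nucleon.

7.75 MeV/nucleon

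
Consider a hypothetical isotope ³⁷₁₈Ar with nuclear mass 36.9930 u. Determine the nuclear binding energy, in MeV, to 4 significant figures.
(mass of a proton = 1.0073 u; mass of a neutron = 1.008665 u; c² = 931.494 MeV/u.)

With 18 protons and 19 neutrons (A = 37):
Mass of separated nucleons = 18(1.0073) + 19(1.008665) = 18.1314 + 19.164635 = 37.296035 u
Δm = 37.296035 − 36.9930 = 0.303035 u
Converting to energy: 0.303035 u × 931.494 MeV/u = 282.275 MeV

282.3 MeV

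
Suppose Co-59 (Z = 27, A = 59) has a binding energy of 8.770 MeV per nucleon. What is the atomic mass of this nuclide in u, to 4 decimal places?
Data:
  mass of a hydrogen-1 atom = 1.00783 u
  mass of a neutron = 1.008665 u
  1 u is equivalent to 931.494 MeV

58.9332 u

Total binding energy = 59 × 8.770 = 517.430 MeV
Mass defect = 517.430 MeV / (931.494 MeV/u) = 0.555484 u
Constituent mass = 27(1.00783) + 32(1.008665) = 59.488690 u
Atomic mass = 59.488690 − 0.555484 = 58.933206 u ≈ 58.9332 u (to 4 decimal places)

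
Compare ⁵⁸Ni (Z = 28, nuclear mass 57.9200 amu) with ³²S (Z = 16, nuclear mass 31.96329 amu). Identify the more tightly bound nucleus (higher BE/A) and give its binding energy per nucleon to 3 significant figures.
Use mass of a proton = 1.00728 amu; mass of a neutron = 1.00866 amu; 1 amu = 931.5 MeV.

⁵⁸Ni: Σm = 28(1.00728) + 30(1.00866) = 58.46364 amu; Δm = 0.54364 amu; E_B = 506.40 MeV; E_B/A = 8.731 MeV
³²S: Σm = 16(1.00728) + 16(1.00866) = 32.25504 amu; Δm = 0.29175 amu; E_B = 271.77 MeV; E_B/A = 8.493 MeV
⁵⁸Ni has the higher binding energy per nucleon, so it is the more tightly bound nucleus.

⁵⁸Ni; 8.73 MeV/nucleon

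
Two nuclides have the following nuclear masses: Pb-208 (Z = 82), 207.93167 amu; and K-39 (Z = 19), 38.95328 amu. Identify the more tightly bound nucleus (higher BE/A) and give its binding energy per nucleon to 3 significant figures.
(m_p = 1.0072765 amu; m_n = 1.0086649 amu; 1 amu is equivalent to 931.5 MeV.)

Pb-208: Σm = 82(1.0072765) + 126(1.0086649) = 209.6884504 amu; Δm = 1.7567804 amu; E_B = 1636.44 MeV; E_B/A = 7.868 MeV
K-39: Σm = 19(1.0072765) + 20(1.0086649) = 39.3115515 amu; Δm = 0.3582715 amu; E_B = 333.73 MeV; E_B/A = 8.557 MeV
K-39 has the higher binding energy per nucleon, so it is the more tightly bound nucleus.

K-39; 8.56 MeV/nucleon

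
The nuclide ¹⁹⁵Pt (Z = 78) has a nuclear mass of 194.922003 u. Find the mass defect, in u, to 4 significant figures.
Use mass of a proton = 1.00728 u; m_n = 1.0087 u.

The nucleus contains 78 protons and 195 − 78 = 117 neutrons.
Total constituent mass: 78 × 1.00728 + 117 × 1.0087 = 196.58574 u
The mass defect is 196.58574 − 194.922003 = 1.663737 u.

1.664 u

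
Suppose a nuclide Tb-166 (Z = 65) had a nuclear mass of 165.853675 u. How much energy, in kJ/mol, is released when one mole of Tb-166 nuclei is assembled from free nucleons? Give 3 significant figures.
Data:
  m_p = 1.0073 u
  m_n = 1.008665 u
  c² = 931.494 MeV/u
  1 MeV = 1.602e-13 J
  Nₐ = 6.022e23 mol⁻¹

With 65 protons and 101 neutrons (A = 166):
Total constituent mass: 65 × 1.0073 + 101 × 1.008665 = 167.349665 u
Mass defect Δm = 167.349665 − 165.853675 = 1.495990 u
Binding energy = Δm·c² = 1.495990 × 931.494 MeV/u = 1393.51 MeV
Per nucleus in joules: 1393.51 MeV × 1.602e-13 J/MeV = 2.2324e-10 J
Per mole: 2.2324e-10 J × 6.022e23 mol⁻¹ = 1.3444e+14 J/mol

1.34e+11 kJ/mol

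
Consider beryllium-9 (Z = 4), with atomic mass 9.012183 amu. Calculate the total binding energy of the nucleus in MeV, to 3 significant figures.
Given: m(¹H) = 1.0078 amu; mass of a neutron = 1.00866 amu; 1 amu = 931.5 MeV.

58.0 MeV

The nucleus contains 4 protons and 9 − 4 = 5 neutrons.
Mass of separated nucleons = 4(1.0078) + 5(1.00866) = 4.0312 + 5.04330 = 9.07450 amu
Mass defect Δm = 9.07450 − 9.012183 = 0.062317 amu
Binding energy = Δm·c² = 0.062317 × 931.5 MeV/amu = 58.0483 MeV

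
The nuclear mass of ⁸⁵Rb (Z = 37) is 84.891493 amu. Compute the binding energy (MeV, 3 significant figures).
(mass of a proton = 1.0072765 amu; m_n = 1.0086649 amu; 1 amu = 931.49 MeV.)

Total constituent mass: 37 × 1.0072765 + 48 × 1.0086649 = 85.6851457 amu
Mass defect Δm = 85.6851457 − 84.891493 = 0.7936527 amu
Converting to energy: 0.7936527 amu × 931.49 MeV/amu = 739.280 MeV

739 MeV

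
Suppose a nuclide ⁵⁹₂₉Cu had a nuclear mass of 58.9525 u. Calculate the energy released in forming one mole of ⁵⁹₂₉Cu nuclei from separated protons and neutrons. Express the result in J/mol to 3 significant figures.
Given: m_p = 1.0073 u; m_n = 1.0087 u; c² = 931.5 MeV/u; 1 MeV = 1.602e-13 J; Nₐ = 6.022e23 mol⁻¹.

The nucleus contains 29 protons and 59 − 29 = 30 neutrons.
Total constituent mass: 29 × 1.0073 + 30 × 1.0087 = 59.4727 u
Mass defect Δm = 59.4727 − 58.9525 = 0.5202 u
Binding energy = Δm·c² = 0.5202 × 931.5 MeV/u = 484.566 MeV
Per nucleus in joules: 484.566 MeV × 1.602e-13 J/MeV = 7.7627e-11 J
Per mole: 7.7627e-11 J × 6.022e23 mol⁻¹ = 4.6747e+13 J/mol

4.67e+13 J/mol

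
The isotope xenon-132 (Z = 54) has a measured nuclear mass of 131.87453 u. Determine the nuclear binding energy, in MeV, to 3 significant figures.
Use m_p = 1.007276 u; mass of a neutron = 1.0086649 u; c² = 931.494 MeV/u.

The nucleus contains 54 protons and 132 − 54 = 78 neutrons.
Total constituent mass: 54 × 1.007276 + 78 × 1.0086649 = 133.0687662 u
The mass defect is 133.0687662 − 131.87453 = 1.1942362 u.
E_B = 1.1942362 × 931.494 = 1112.42 MeV

1110 MeV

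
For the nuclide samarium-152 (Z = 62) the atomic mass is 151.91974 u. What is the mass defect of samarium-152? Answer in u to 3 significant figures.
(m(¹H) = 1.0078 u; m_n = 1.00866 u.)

The nucleus contains 62 protons and 152 − 62 = 90 neutrons.
Total constituent mass: 62 × 1.0078 + 90 × 1.00866 = 153.26300 u
The mass defect is 153.26300 − 151.91974 = 1.34326 u.

1.34 u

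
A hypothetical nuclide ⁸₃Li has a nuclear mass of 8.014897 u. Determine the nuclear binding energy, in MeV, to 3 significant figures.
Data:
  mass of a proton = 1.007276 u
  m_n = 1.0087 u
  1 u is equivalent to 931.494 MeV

47.0 MeV

Z = 3, so N = A − Z = 8 − 3 = 5.
Σm = 3·m_p + 5·m_n = 3.021828 + 5.0435 = 8.065328 u
Δm = 8.065328 − 8.014897 = 0.050431 u
Converting to energy: 0.050431 u × 931.494 MeV/u = 46.9762 MeV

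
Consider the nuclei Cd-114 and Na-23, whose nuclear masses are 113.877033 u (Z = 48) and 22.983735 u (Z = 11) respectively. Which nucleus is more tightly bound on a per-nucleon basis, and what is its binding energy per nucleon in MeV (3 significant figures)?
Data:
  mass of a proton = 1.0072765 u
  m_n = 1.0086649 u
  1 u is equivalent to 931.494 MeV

Cd-114: Σm = 48(1.0072765) + 66(1.0086649) = 114.9211554 u; Δm = 1.0441224 u; E_B = 972.594 MeV; E_B/A = 8.532 MeV
Na-23: Σm = 11(1.0072765) + 12(1.0086649) = 23.1840203 u; Δm = 0.2002853 u; E_B = 186.565 MeV; E_B/A = 8.112 MeV
Cd-114 has the higher binding energy per nucleon, so it is the more tightly bound nucleus.

Cd-114; 8.53 MeV/nucleon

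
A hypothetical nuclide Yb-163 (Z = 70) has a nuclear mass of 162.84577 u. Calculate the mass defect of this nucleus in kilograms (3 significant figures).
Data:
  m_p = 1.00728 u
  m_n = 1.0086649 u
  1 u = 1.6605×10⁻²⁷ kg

The nucleus contains 70 protons and 163 − 70 = 93 neutrons.
Σm = 70·m_p + 93·m_n = 70.50960 + 93.8058357 = 164.3154357 u
Mass defect Δm = 164.3154357 − 162.84577 = 1.4696657 u
In SI units: 1.4696657 u × 1.6605×10⁻²⁷ kg/u = 2.4404e-27 kg

2.44e-27 kg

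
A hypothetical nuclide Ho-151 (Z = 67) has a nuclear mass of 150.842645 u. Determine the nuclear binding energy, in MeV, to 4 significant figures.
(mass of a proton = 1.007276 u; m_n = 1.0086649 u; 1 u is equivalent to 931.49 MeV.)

1279 MeV

Z = 67, so N = A − Z = 151 − 67 = 84.
Σm = 67·m_p + 84·m_n = 67.487492 + 84.7278516 = 152.2153436 u
The mass defect is 152.2153436 − 150.842645 = 1.3726986 u.
Converting to energy: 1.3726986 u × 931.49 MeV/u = 1278.66 MeV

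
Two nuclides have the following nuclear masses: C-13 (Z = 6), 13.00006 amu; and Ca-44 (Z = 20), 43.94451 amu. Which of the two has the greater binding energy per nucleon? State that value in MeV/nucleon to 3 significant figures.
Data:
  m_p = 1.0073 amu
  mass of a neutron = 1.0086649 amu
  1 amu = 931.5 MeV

C-13: Σm = 6(1.0073) + 7(1.0086649) = 13.1044543 amu; Δm = 0.1043943 amu; E_B = 97.243 MeV; E_B/A = 7.480 MeV
Ca-44: Σm = 20(1.0073) + 24(1.0086649) = 44.3539576 amu; Δm = 0.4094476 amu; E_B = 381.40 MeV; E_B/A = 8.668 MeV
Ca-44 has the higher binding energy per nucleon, so it is the more tightly bound nucleus.

Ca-44; 8.67 MeV/nucleon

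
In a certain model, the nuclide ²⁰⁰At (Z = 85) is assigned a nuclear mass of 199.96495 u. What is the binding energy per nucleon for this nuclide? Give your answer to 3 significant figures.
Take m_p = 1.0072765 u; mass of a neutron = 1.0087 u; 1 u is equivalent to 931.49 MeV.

With 85 protons and 115 neutrons (A = 200):
Total constituent mass: 85 × 1.0072765 + 115 × 1.0087 = 201.6190025 u
Δm = 201.6190025 − 199.96495 = 1.6540525 u
Converting to energy: 1.6540525 u × 931.49 MeV/u = 1540.73 MeV
Dividing by A = 200 gives 7.704 MeV per nucleon.

7.70 MeV/nucleon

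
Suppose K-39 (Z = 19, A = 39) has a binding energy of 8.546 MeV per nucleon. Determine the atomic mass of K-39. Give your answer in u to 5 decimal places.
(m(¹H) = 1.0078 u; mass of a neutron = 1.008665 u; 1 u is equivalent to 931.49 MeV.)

38.96369 u

Total binding energy = 39 × 8.546 = 333.294 MeV
Mass defect = 333.294 MeV / (931.49 MeV/u) = 0.3578074 u
Constituent mass = 19(1.0078) + 20(1.008665) = 39.321500 u
Atomic mass = 39.321500 − 0.3578074 = 38.9636926 u ≈ 38.96369 u (to 5 decimal places)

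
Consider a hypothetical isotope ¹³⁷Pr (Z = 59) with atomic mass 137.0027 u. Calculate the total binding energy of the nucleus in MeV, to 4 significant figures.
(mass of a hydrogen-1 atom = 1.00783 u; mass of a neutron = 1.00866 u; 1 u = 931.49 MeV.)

1057 MeV

Total constituent mass: 59 × 1.00783 + 78 × 1.00866 = 138.13745 u
Δm = 138.13745 − 137.0027 = 1.13475 u
E_B = 1.13475 × 931.49 = 1057.01 MeV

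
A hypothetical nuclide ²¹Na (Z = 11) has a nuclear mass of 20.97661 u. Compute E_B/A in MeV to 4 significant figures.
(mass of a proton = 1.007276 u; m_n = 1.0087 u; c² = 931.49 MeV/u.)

8.447 MeV/nucleon

Σm = 11·m_p + 10·m_n = 11.080036 + 10.0870 = 21.167036 u
Δm = 21.167036 − 20.97661 = 0.190426 u
E_B = 0.190426 × 931.49 = 177.380 MeV
BE/A = 177.380 MeV / 21 = 8.447 MeV/nucleon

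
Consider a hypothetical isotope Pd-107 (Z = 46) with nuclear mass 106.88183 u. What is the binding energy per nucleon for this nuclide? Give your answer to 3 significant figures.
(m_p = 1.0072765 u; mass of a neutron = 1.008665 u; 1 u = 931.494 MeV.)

Z = 46, so N = A − Z = 107 − 46 = 61.
Σm = 46·m_p + 61·m_n = 46.3347190 + 61.528565 = 107.8632840 u
Mass defect Δm = 107.8632840 − 106.88183 = 0.9814540 u
Converting to energy: 0.9814540 u × 931.494 MeV/u = 914.219 MeV
BE/A = 914.219 MeV / 107 = 8.544 MeV/nucleon

8.54 MeV/nucleon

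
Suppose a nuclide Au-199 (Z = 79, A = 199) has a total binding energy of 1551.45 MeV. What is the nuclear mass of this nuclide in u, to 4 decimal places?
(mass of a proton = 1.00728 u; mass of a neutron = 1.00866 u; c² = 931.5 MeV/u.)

198.9488 u

Mass defect = 1551.45 MeV / (931.5 MeV/u) = 1.665539 u
Constituent mass = 79(1.00728) + 120(1.00866) = 200.61432 u
Nuclear mass = 200.61432 − 1.665539 = 198.948781 u ≈ 198.9488 u (to 4 decimal places)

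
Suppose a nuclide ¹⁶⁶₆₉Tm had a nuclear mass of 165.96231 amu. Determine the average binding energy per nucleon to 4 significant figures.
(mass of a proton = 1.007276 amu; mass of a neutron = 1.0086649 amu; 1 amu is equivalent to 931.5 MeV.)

Total constituent mass: 69 × 1.007276 + 97 × 1.0086649 = 167.3425393 amu
Mass defect Δm = 167.3425393 − 165.96231 = 1.3802293 amu
Binding energy = Δm·c² = 1.3802293 × 931.5 MeV/amu = 1285.68 MeV
Per nucleon: 1285.68 / 166 = 7.745 MeV

7.745 MeV/nucleon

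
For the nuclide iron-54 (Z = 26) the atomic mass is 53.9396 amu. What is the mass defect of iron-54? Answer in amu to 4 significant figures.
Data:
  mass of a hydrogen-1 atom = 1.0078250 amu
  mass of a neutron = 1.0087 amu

The nucleus contains 26 protons and 54 − 26 = 28 neutrons.
Total constituent mass: 26 × 1.0078250 + 28 × 1.0087 = 54.4470500 amu
Δm = 54.4470500 − 53.9396 = 0.5074500 amu

0.5075 amu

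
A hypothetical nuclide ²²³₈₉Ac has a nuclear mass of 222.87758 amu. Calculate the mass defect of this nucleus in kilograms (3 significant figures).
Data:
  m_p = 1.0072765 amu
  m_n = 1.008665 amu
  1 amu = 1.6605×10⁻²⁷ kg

Mass of separated nucleons = 89(1.0072765) + 134(1.008665) = 89.6476085 + 135.161110 = 224.8087185 amu
Mass defect Δm = 224.8087185 − 222.87758 = 1.9311385 amu
In SI units: 1.9311385 amu × 1.6605×10⁻²⁷ kg/amu = 3.2067e-27 kg

3.21e-27 kg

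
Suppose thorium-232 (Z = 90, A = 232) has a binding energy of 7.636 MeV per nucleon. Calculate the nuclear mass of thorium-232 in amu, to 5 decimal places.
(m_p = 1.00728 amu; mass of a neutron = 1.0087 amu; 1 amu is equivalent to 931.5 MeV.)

231.98877 amu

Total binding energy = 232 × 7.636 = 1771.552 MeV
Mass defect = 1771.552 MeV / (931.5 MeV/amu) = 1.9018272 amu
Constituent mass = 90(1.00728) + 142(1.0087) = 233.89060 amu
Nuclear mass = 233.89060 − 1.9018272 = 231.9887728 amu ≈ 231.98877 amu (to 5 decimal places)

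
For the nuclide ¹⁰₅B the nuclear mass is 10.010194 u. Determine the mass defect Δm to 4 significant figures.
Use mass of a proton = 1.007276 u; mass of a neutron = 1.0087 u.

0.06969 u

With 5 protons and 5 neutrons (A = 10):
Σm = 5·m_p + 5·m_n = 5.036380 + 5.0435 = 10.079880 u
Mass defect Δm = 10.079880 − 10.010194 = 0.069686 u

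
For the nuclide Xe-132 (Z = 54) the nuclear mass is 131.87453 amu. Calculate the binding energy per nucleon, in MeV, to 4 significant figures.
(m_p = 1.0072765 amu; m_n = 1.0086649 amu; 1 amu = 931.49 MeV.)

With 54 protons and 78 neutrons (A = 132):
Total constituent mass: 54 × 1.0072765 + 78 × 1.0086649 = 133.0687932 amu
Mass defect Δm = 133.0687932 − 131.87453 = 1.1942632 amu
Converting to energy: 1.1942632 amu × 931.49 MeV/amu = 1112.44 MeV
Dividing by A = 132 gives 8.428 MeV per nucleon.

8.428 MeV/nucleon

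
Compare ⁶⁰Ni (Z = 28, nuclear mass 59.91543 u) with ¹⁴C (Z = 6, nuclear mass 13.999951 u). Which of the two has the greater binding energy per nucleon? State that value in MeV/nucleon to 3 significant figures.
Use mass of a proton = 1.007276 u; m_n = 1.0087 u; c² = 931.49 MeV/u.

⁶⁰Ni; 8.80 MeV/nucleon

⁶⁰Ni: Σm = 28(1.007276) + 32(1.0087) = 60.482128 u; Δm = 0.566698 u; E_B = 527.87 MeV; E_B/A = 8.798 MeV
¹⁴C: Σm = 6(1.007276) + 8(1.0087) = 14.113256 u; Δm = 0.113305 u; E_B = 105.54 MeV; E_B/A = 7.539 MeV
⁶⁰Ni has the higher binding energy per nucleon, so it is the more tightly bound nucleus.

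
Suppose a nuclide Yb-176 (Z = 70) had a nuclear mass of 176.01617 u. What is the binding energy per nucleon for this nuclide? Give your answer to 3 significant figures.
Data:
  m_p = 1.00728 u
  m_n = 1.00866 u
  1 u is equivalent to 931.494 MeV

With 70 protons and 106 neutrons (A = 176):
Total constituent mass: 70 × 1.00728 + 106 × 1.00866 = 177.42756 u
The mass defect is 177.42756 − 176.01617 = 1.41139 u.
E_B = 1.41139 × 931.494 = 1314.70 MeV
Dividing by A = 176 gives 7.470 MeV per nucleon.

7.47 MeV/nucleon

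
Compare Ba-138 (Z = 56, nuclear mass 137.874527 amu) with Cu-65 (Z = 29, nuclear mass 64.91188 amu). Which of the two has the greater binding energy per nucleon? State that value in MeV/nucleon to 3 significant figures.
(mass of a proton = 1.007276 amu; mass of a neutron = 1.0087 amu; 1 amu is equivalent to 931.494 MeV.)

Cu-65; 8.78 MeV/nucleon

Ba-138: Σm = 56(1.007276) + 82(1.0087) = 139.120856 amu; Δm = 1.246329 amu; E_B = 1160.95 MeV; E_B/A = 8.413 MeV
Cu-65: Σm = 29(1.007276) + 36(1.0087) = 65.524204 amu; Δm = 0.612324 amu; E_B = 570.38 MeV; E_B/A = 8.775 MeV
Cu-65 has the higher binding energy per nucleon, so it is the more tightly bound nucleus.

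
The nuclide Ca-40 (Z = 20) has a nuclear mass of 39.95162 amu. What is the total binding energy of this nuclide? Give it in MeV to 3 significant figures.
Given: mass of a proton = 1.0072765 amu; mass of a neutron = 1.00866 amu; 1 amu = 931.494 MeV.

342 MeV

The nucleus contains 20 protons and 40 − 20 = 20 neutrons.
Σm = 20·m_p + 20·m_n = 20.1455300 + 20.17320 = 40.3187300 amu
Δm = 40.3187300 − 39.95162 = 0.3671100 amu
Binding energy = Δm·c² = 0.3671100 × 931.494 MeV/amu = 341.961 MeV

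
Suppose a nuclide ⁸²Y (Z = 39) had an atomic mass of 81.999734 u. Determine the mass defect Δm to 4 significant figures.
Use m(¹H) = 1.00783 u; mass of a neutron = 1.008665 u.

0.6782 u

Z = 39, so N = A − Z = 82 − 39 = 43.
Total constituent mass: 39 × 1.00783 + 43 × 1.008665 = 82.677965 u
Mass defect Δm = 82.677965 − 81.999734 = 0.678231 u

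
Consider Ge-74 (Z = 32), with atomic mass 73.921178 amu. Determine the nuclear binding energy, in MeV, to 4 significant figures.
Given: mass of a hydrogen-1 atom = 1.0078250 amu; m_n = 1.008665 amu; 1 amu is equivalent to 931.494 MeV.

The nucleus contains 32 protons and 74 − 32 = 42 neutrons.
Mass of separated nucleons = 32(1.0078250) + 42(1.008665) = 32.2504000 + 42.363930 = 74.6143300 amu
The mass defect is 74.6143300 − 73.921178 = 0.6931520 amu.
E_B = 0.6931520 × 931.494 = 645.667 MeV

645.7 MeV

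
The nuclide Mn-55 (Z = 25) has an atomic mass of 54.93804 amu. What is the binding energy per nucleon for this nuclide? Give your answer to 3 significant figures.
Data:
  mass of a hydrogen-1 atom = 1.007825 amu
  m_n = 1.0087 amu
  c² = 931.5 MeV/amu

Total constituent mass: 25 × 1.007825 + 30 × 1.0087 = 55.456625 amu
The mass defect is 55.456625 − 54.93804 = 0.518585 amu.
E_B = 0.518585 × 931.5 = 483.062 MeV
BE/A = 483.062 MeV / 55 = 8.783 MeV/nucleon

8.78 MeV/nucleon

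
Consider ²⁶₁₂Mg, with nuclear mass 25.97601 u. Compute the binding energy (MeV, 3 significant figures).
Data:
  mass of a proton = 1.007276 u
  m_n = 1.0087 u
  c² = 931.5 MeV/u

217 MeV

With 12 protons and 14 neutrons (A = 26):
Σm = 12·m_p + 14·m_n = 12.087312 + 14.1218 = 26.209112 u
Δm = 26.209112 − 25.97601 = 0.233102 u
Converting to energy: 0.233102 u × 931.5 MeV/u = 217.135 MeV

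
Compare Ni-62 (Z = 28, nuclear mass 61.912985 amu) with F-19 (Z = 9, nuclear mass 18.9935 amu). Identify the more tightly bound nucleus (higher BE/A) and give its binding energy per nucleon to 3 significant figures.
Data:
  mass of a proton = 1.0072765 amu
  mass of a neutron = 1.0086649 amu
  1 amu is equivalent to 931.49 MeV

Ni-62; 8.79 MeV/nucleon

Ni-62: Σm = 28(1.0072765) + 34(1.0086649) = 62.4983486 amu; Δm = 0.5853636 amu; E_B = 545.26 MeV; E_B/A = 8.7945 MeV
F-19: Σm = 9(1.0072765) + 10(1.0086649) = 19.1521375 amu; Δm = 0.1586375 amu; E_B = 147.77 MeV; E_B/A = 7.777 MeV
Ni-62 has the higher binding energy per nucleon, so it is the more tightly bound nucleus.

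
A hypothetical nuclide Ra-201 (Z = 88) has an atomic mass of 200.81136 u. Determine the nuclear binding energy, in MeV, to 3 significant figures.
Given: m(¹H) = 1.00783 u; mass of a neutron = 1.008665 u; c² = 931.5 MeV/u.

1730 MeV

Total constituent mass: 88 × 1.00783 + 113 × 1.008665 = 202.668185 u
Mass defect Δm = 202.668185 − 200.81136 = 1.856825 u
Binding energy = Δm·c² = 1.856825 × 931.5 MeV/u = 1729.63 MeV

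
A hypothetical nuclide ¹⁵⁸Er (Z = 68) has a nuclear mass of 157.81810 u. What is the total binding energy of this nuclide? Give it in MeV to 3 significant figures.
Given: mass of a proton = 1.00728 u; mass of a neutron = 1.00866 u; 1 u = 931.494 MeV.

1360 MeV

Total constituent mass: 68 × 1.00728 + 90 × 1.00866 = 159.27444 u
Δm = 159.27444 − 157.81810 = 1.45634 u
E_B = 1.45634 × 931.494 = 1356.57 MeV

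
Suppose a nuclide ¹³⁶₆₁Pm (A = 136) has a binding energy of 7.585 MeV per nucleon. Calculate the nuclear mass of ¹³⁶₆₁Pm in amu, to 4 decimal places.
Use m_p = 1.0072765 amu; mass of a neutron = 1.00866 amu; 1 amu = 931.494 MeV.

Total binding energy = 136 × 7.585 = 1031.560 MeV
Mass defect = 1031.560 MeV / (931.494 MeV/amu) = 1.107425 amu
Constituent mass = 61(1.0072765) + 75(1.00866) = 137.0933665 amu
Nuclear mass = 137.0933665 − 1.107425 = 135.9859415 amu ≈ 135.9859 amu (to 4 decimal places)

135.9859 amu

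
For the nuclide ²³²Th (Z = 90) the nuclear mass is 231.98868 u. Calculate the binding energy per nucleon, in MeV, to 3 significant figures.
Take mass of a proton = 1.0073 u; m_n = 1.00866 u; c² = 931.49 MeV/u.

Mass of separated nucleons = 90(1.0073) + 142(1.00866) = 90.6570 + 143.22972 = 233.88672 u
The mass defect is 233.88672 − 231.98868 = 1.89804 u.
Converting to energy: 1.89804 u × 931.49 MeV/u = 1768.01 MeV
Per nucleon: 1768.01 / 232 = 7.621 MeV

7.62 MeV/nucleon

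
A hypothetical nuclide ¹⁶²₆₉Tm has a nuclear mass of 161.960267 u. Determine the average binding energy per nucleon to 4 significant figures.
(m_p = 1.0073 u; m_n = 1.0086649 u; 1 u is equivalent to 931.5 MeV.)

Total constituent mass: 69 × 1.0073 + 93 × 1.0086649 = 163.3095357 u
The mass defect is 163.3095357 − 161.960267 = 1.3492687 u.
E_B = 1.3492687 × 931.5 = 1256.84 MeV
BE/A = 1256.84 MeV / 162 = 7.758 MeV/nucleon

7.758 MeV/nucleon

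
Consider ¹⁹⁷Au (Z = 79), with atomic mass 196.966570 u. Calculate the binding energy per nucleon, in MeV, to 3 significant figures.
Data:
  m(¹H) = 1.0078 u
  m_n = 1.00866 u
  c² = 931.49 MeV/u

With 79 protons and 118 neutrons (A = 197):
Σm = 79·m(¹H) + 118·m_n = 79.6162 + 119.02188 = 198.63808 u
Mass defect Δm = 198.63808 − 196.966570 = 1.671510 u
Binding energy = Δm·c² = 1.671510 × 931.49 MeV/u = 1556.99 MeV
Dividing by A = 197 gives 7.904 MeV per nucleon.

7.90 MeV/nucleon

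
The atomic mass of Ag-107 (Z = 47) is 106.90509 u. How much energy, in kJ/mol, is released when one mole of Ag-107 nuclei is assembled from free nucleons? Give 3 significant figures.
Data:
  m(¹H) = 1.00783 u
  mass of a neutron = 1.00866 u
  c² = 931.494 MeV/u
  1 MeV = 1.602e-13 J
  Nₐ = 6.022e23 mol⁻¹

Mass of separated nucleons = 47(1.00783) + 60(1.00866) = 47.36801 + 60.51960 = 107.88761 u
Mass defect Δm = 107.88761 − 106.90509 = 0.98252 u
Converting to energy: 0.98252 u × 931.494 MeV/u = 915.211 MeV
Per nucleus in joules: 915.211 MeV × 1.602e-13 J/MeV = 1.4662e-10 J
Per mole: 1.4662e-10 J × 6.022e23 mol⁻¹ = 8.8295e+13 J/mol

8.83e+10 kJ/mol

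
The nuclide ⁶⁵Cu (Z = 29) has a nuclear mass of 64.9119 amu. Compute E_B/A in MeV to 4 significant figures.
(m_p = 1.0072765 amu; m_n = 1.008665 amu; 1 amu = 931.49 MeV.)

Mass of separated nucleons = 29(1.0072765) + 36(1.008665) = 29.2110185 + 36.311940 = 65.5229585 amu
Δm = 65.5229585 − 64.9119 = 0.6110585 amu
Binding energy = Δm·c² = 0.6110585 × 931.49 MeV/amu = 569.195 MeV
BE/A = 569.195 MeV / 65 = 8.757 MeV/nucleon

8.757 MeV/nucleon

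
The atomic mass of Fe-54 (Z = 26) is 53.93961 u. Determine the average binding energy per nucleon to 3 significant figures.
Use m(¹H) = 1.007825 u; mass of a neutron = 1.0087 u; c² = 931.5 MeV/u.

Z = 26, so N = A − Z = 54 − 26 = 28.
Σm = 26·m(¹H) + 28·m_n = 26.203450 + 28.2436 = 54.447050 u
The mass defect is 54.447050 − 53.93961 = 0.507440 u.
Binding energy = Δm·c² = 0.507440 × 931.5 MeV/u = 472.680 MeV
Dividing by A = 54 gives 8.753 MeV per nucleon.

8.75 MeV/nucleon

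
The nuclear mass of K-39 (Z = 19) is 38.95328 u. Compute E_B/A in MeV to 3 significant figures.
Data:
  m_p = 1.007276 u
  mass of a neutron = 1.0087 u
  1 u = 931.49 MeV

The nucleus contains 19 protons and 39 − 19 = 20 neutrons.
Σm = 19·m_p + 20·m_n = 19.138244 + 20.1740 = 39.312244 u
The mass defect is 39.312244 − 38.95328 = 0.358964 u.
E_B = 0.358964 × 931.49 = 334.371 MeV
Per nucleon: 334.371 / 39 = 8.574 MeV

8.57 MeV/nucleon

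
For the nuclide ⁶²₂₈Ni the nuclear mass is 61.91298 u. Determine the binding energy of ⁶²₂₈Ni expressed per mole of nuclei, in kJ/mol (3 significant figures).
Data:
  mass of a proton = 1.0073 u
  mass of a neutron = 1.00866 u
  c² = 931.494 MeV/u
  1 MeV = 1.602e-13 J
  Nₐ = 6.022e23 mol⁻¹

Z = 28, so N = A − Z = 62 − 28 = 34.
Σm = 28·m_p + 34·m_n = 28.2044 + 34.29444 = 62.49884 u
The mass defect is 62.49884 − 61.91298 = 0.58586 u.
E_B = 0.58586 × 931.494 = 545.725 MeV
Per nucleus in joules: 545.725 MeV × 1.602e-13 J/MeV = 8.7425e-11 J
Per mole: 8.7425e-11 J × 6.022e23 mol⁻¹ = 5.2647e+13 J/mol

5.26e+10 kJ/mol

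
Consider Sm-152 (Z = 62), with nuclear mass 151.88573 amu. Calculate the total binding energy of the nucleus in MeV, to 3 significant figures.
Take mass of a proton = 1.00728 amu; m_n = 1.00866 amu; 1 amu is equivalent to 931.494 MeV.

1250 MeV

Z = 62, so N = A − Z = 152 − 62 = 90.
Σm = 62·m_p + 90·m_n = 62.45136 + 90.77940 = 153.23076 amu
The mass defect is 153.23076 − 151.88573 = 1.34503 amu.
Binding energy = Δm·c² = 1.34503 × 931.494 MeV/amu = 1252.89 MeV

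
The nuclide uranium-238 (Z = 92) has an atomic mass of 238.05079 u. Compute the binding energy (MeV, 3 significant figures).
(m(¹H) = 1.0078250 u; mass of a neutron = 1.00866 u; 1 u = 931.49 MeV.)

With 92 protons and 146 neutrons (A = 238):
Total constituent mass: 92 × 1.0078250 + 146 × 1.00866 = 239.9842600 u
Δm = 239.9842600 − 238.05079 = 1.9334700 u
Converting to energy: 1.9334700 u × 931.49 MeV/u = 1801.01 MeV

1800 MeV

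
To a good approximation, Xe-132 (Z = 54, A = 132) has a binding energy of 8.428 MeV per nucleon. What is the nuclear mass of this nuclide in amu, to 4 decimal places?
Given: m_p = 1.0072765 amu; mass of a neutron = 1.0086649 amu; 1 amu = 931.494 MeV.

Total binding energy = 132 × 8.428 = 1112.496 MeV
Mass defect = 1112.496 MeV / (931.494 MeV/amu) = 1.194314 amu
Constituent mass = 54(1.0072765) + 78(1.0086649) = 133.0687932 amu
Nuclear mass = 133.0687932 − 1.194314 = 131.8744792 amu ≈ 131.8745 amu (to 4 decimal places)

131.8745 amu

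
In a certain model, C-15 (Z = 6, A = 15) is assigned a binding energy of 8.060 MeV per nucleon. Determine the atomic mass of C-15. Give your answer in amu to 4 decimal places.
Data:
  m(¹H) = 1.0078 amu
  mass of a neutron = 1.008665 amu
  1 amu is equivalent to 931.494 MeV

Total binding energy = 15 × 8.060 = 120.900 MeV
Mass defect = 120.900 MeV / (931.494 MeV/amu) = 0.129791 amu
Constituent mass = 6(1.0078) + 9(1.008665) = 15.124785 amu
Atomic mass = 15.124785 − 0.129791 = 14.994994 amu ≈ 14.9950 amu (to 4 decimal places)

14.9950 amu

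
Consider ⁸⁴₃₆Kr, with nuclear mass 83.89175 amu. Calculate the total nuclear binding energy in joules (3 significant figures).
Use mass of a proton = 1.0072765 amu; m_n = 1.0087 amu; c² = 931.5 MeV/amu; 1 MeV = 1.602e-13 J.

Z = 36, so N = A − Z = 84 − 36 = 48.
Total constituent mass: 36 × 1.0072765 + 48 × 1.0087 = 84.6795540 amu
The mass defect is 84.6795540 − 83.89175 = 0.7878040 amu.
Binding energy = Δm·c² = 0.7878040 × 931.5 MeV/amu = 733.839 MeV
In joules: 733.839 MeV × 1.602e-13 J/MeV = 1.1756e-10 J

1.18e-10 J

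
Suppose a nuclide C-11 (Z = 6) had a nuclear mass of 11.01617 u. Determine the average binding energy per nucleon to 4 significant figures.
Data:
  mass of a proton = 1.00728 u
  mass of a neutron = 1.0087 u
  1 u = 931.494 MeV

6.013 MeV/nucleon

Z = 6, so N = A − Z = 11 − 6 = 5.
Σm = 6·m_p + 5·m_n = 6.04368 + 5.0435 = 11.08718 u
Mass defect Δm = 11.08718 − 11.01617 = 0.07101 u
Converting to energy: 0.07101 u × 931.494 MeV/u = 66.1454 MeV
BE/A = 66.1454 MeV / 11 = 6.013 MeV/nucleon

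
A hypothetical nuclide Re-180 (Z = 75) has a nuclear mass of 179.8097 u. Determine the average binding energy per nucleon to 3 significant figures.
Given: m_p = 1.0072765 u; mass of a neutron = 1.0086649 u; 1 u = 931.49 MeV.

Total constituent mass: 75 × 1.0072765 + 105 × 1.0086649 = 181.4555520 u
Mass defect Δm = 181.4555520 − 179.8097 = 1.6458520 u
Converting to energy: 1.6458520 u × 931.49 MeV/u = 1533.09 MeV
BE/A = 1533.09 MeV / 180 = 8.517 MeV/nucleon

8.52 MeV/nucleon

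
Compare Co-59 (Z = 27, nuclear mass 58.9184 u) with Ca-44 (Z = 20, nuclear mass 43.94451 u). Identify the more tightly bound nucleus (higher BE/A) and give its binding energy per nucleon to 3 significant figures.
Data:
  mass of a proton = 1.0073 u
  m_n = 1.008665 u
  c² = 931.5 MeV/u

Co-59: Σm = 27(1.0073) + 32(1.008665) = 59.474380 u; Δm = 0.555980 u; E_B = 517.90 MeV; E_B/A = 8.778 MeV
Ca-44: Σm = 20(1.0073) + 24(1.008665) = 44.353960 u; Δm = 0.409450 u; E_B = 381.40 MeV; E_B/A = 8.668 MeV
Co-59 has the higher binding energy per nucleon, so it is the more tightly bound nucleus.

Co-59; 8.78 MeV/nucleon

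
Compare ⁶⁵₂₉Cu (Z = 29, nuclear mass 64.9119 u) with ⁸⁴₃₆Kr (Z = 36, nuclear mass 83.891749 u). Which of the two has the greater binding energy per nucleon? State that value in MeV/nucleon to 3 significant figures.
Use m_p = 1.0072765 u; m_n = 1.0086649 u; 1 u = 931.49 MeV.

⁶⁵₂₉Cu; 8.76 MeV/nucleon

⁶⁵₂₉Cu: Σm = 29(1.0072765) + 36(1.0086649) = 65.5229549 u; Δm = 0.6110549 u; E_B = 569.19 MeV; E_B/A = 8.757 MeV
⁸⁴₃₆Kr: Σm = 36(1.0072765) + 48(1.0086649) = 84.6778692 u; Δm = 0.7861202 u; E_B = 732.26 MeV; E_B/A = 8.717 MeV
⁶⁵₂₉Cu has the higher binding energy per nucleon, so it is the more tightly bound nucleus.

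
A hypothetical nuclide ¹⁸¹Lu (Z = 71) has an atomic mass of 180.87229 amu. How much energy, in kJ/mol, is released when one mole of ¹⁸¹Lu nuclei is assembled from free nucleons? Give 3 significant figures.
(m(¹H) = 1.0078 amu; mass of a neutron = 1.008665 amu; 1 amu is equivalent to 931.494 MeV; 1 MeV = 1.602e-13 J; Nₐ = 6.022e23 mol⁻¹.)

The nucleus contains 71 protons and 181 − 71 = 110 neutrons.
Mass of separated nucleons = 71(1.0078) + 110(1.008665) = 71.5538 + 110.953150 = 182.506950 amu
Δm = 182.506950 − 180.87229 = 1.634660 amu
E_B = 1.634660 × 931.494 = 1522.68 MeV
Per nucleus in joules: 1522.68 MeV × 1.602e-13 J/MeV = 2.4393e-10 J
Per mole: 2.4393e-10 J × 6.022e23 mol⁻¹ = 1.4689e+14 J/mol

1.47e+11 kJ/mol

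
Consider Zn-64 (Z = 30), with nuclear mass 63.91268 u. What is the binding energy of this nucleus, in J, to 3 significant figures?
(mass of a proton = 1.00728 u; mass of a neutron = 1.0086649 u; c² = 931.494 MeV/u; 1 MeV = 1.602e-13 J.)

8.96e-11 J

Z = 30, so N = A − Z = 64 − 30 = 34.
Total constituent mass: 30 × 1.00728 + 34 × 1.0086649 = 64.5130066 u
The mass defect is 64.5130066 − 63.91268 = 0.6003266 u.
Converting to energy: 0.6003266 u × 931.494 MeV/u = 559.201 MeV
In joules: 559.201 MeV × 1.602e-13 J/MeV = 8.9584e-11 J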